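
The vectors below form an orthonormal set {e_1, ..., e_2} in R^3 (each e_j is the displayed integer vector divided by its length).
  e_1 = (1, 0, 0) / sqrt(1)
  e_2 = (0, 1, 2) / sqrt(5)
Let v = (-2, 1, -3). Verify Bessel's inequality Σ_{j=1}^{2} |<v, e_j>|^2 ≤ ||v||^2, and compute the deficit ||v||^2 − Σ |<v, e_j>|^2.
Σ |<v, e_j>|^2 = 9; ||v||^2 = 14; deficit = 5

Write each e_j = u_j / sqrt(<u_j, u_j>) where u_j is the displayed integer vector. Then <v, e_j> = <v, u_j> / sqrt(<u_j, u_j>), so |<v, e_j>|^2 = <v, u_j>^2 / <u_j, u_j>.
Coefficients: <v, e_1> = -2/sqrt(1), <v, e_2> = -5/sqrt(5).
Square and sum: Σ |<v, e_j>|^2 = 9.
Compute ||v||^2 = v·v = 14.
Deficit = 14 − 9 = 5 ≥ 0, confirming Bessel's inequality. (The deficit equals ||v − Σ <v,e_j> e_j||^2, the squared distance from v to span{e_j}.)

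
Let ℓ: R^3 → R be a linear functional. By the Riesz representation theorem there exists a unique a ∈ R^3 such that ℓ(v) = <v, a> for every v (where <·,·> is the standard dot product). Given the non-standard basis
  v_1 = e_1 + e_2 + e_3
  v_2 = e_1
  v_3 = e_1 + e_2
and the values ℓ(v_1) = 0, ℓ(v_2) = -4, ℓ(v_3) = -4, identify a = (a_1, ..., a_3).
a = (-4, 0, 4)

Write a = (a_1, ..., a_3) in the standard basis. For each basis vector v_i, ℓ(v_i) = <v_i, a> is a linear equation in the a_j's. Collect the n equations into a matrix system V a = ℓ, where row i of V is v_i (expressed in the standard basis). Since V is invertible (lower-triangular with 1s on the diagonal, up to permutation), solve by back-substitution:
  V =
[[1, 1, 1],
 [1, 0, 0],
 [1, 1, 0]]
  V a = (0, -4, -4)
Solving gives a = (-4, 0, 4).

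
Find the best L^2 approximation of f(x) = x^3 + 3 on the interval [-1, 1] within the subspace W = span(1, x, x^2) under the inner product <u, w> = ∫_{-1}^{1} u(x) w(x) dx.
g(x) = 3*x/5 + 3

The best approximation g ∈ W is the orthogonal projection of f onto W. Writing g = a_0 + a_1 x + a_2 x^2, the coefficients solve the normal equations G · a = b where
  G_{ij} = <φ_i, φ_j> and b_i = <f, φ_i>, with φ_0 = 1, φ_1 = x, φ_2 = x^2.
G =
  [2, 0, 2/3]
  [0, 2/3, 0]
  [2/3, 0, 2/5],
b = (6, 2/5, 2).
Solving gives a_0 = 3, a_1 = 3/5, a_2 = 0, so
  g(x) = 3*x/5 + 3.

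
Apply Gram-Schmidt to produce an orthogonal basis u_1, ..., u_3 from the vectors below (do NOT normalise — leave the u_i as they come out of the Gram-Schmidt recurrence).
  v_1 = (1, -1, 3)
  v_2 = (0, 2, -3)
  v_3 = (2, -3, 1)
Orthogonal basis:
  u_1 = (1, -1, 3)
  u_2 = (1, 1, 0)
  u_3 = (39/22, -39/22, -13/11)

Apply the Gram-Schmidt recurrence
  u_1 = v_1
  u_i = v_i − Σ_{j<i} ((v_i · u_j) / (u_j · u_j)) · u_j.

Step by step this gives:
  u_1 = (1, -1, 3)
  u_2 = (1, 1, 0)
  u_3 = (39/22, -39/22, -13/11)

Orthogonality check:
  u_2 · u_1 = 0 (should be 0)
  u_3 · u_1 = 0 (should be 0)
  u_3 · u_2 = 0 (should be 0)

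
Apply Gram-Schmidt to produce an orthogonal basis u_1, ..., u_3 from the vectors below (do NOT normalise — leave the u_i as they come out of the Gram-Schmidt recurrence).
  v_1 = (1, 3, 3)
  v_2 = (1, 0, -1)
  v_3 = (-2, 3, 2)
Orthogonal basis:
  u_1 = (1, 3, 3)
  u_2 = (21/19, 6/19, -13/19)
  u_3 = (-18/17, 24/17, -18/17)

Apply the Gram-Schmidt recurrence
  u_1 = v_1
  u_i = v_i − Σ_{j<i} ((v_i · u_j) / (u_j · u_j)) · u_j.

Step by step this gives:
  u_1 = (1, 3, 3)
  u_2 = (21/19, 6/19, -13/19)
  u_3 = (-18/17, 24/17, -18/17)

Orthogonality check:
  u_2 · u_1 = 0 (should be 0)
  u_3 · u_1 = 0 (should be 0)
  u_3 · u_2 = 0 (should be 0)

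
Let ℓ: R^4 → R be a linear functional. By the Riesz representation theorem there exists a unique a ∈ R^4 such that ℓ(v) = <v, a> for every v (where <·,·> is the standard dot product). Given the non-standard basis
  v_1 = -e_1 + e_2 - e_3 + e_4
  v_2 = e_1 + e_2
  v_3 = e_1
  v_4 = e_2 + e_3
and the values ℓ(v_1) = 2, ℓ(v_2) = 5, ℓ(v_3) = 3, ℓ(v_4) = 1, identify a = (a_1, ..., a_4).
a = (3, 2, -1, 2)

Write a = (a_1, ..., a_4) in the standard basis. For each basis vector v_i, ℓ(v_i) = <v_i, a> is a linear equation in the a_j's. Collect the n equations into a matrix system V a = ℓ, where row i of V is v_i (expressed in the standard basis). Since V is invertible (lower-triangular with 1s on the diagonal, up to permutation), solve by back-substitution:
  V =
[[-1, 1, -1, 1],
 [1, 1, 0, 0],
 [1, 0, 0, 0],
 [0, 1, 1, 0]]
  V a = (2, 5, 3, 1)
Solving gives a = (3, 2, -1, 2).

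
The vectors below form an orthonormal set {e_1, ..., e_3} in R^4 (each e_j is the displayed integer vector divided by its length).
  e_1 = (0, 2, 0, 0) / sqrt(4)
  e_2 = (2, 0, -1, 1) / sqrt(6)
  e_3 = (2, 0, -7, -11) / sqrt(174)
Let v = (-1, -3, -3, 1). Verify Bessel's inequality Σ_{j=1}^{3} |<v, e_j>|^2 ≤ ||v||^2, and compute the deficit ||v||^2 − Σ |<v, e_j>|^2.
Σ |<v, e_j>|^2 = 291/29; ||v||^2 = 20; deficit = 289/29

Write each e_j = u_j / sqrt(<u_j, u_j>) where u_j is the displayed integer vector. Then <v, e_j> = <v, u_j> / sqrt(<u_j, u_j>), so |<v, e_j>|^2 = <v, u_j>^2 / <u_j, u_j>.
Coefficients: <v, e_1> = -6/sqrt(4), <v, e_2> = 2/sqrt(6), <v, e_3> = 8/sqrt(174).
Square and sum: Σ |<v, e_j>|^2 = 291/29.
Compute ||v||^2 = v·v = 20.
Deficit = 20 − 291/29 = 289/29 ≥ 0, confirming Bessel's inequality. (The deficit equals ||v − Σ <v,e_j> e_j||^2, the squared distance from v to span{e_j}.)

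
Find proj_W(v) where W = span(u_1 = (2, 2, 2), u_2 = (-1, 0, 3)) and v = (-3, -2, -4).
proj_W(v) = (-63/26, -36/13, -99/26)

Set up U = [u_1 | ... | u_2] ∈ R^(3×2). The projector onto W = col(U) is P = U (U^T U)^(-1) U^T.
Compute U^T U =
  [12, 4]
  [4, 10],
and U^T v = (-18, -9).
Solve U^T U · c = U^T v for the coefficients: c = (-18/13, -9/26). The projection is proj_W(v) = U c.
Check: (v - proj_W(v)) · u_1 = 0  (should be 0).
Check: (v - proj_W(v)) · u_2 = 0  (should be 0).
Result: proj_W(v) = (-63/26, -36/13, -99/26).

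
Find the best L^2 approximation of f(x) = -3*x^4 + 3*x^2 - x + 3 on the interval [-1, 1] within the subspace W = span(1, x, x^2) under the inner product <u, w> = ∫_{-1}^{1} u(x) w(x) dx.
g(x) = 3*x^2/7 - x + 114/35

The best approximation g ∈ W is the orthogonal projection of f onto W. Writing g = a_0 + a_1 x + a_2 x^2, the coefficients solve the normal equations G · a = b where
  G_{ij} = <φ_i, φ_j> and b_i = <f, φ_i>, with φ_0 = 1, φ_1 = x, φ_2 = x^2.
G =
  [2, 0, 2/3]
  [0, 2/3, 0]
  [2/3, 0, 2/5],
b = (34/5, -2/3, 82/35).
Solving gives a_0 = 114/35, a_1 = -1, a_2 = 3/7, so
  g(x) = 3*x^2/7 - x + 114/35.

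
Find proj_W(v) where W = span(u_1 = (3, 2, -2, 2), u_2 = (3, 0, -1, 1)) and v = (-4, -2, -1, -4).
proj_W(v) = (-114/31, -47/31, 123/62, -123/62)

Set up U = [u_1 | ... | u_2] ∈ R^(4×2). The projector onto W = col(U) is P = U (U^T U)^(-1) U^T.
Compute U^T U =
  [21, 13]
  [13, 11],
and U^T v = (-22, -15).
Solve U^T U · c = U^T v for the coefficients: c = (-47/62, -29/62). The projection is proj_W(v) = U c.
Check: (v - proj_W(v)) · u_1 = 0  (should be 0).
Check: (v - proj_W(v)) · u_2 = 0  (should be 0).
Result: proj_W(v) = (-114/31, -47/31, 123/62, -123/62).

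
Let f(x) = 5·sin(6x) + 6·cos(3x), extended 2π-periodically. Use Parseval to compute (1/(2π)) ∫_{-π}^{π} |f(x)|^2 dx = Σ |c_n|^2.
Σ |c_n|^2 = 61/2

Expand |f|^2 and use orthogonality of {sin(nx), cos(mx)} on [-π, π]:
  ∫_{-π}^{π} sin(nx)^2 dx = π, ∫ cos(mx)^2 dx = π, and cross terms integrate to 0.
So ∫_{-π}^{π} f(x)^2 dx = 5^2 · π + 6^2 · π = (25 + 36)π.
Divide by 2π: (25 + 36)/2 = 61/2.
By Parseval, this equals Σ |c_n|^2.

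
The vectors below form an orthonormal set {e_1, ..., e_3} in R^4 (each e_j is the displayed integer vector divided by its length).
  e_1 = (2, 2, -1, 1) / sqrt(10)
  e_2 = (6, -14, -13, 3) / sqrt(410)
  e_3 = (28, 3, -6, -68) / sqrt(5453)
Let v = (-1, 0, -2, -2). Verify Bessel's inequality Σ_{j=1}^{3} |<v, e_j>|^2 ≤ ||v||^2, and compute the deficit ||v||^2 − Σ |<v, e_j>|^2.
Σ |<v, e_j>|^2 = 468/133; ||v||^2 = 9; deficit = 729/133

Write each e_j = u_j / sqrt(<u_j, u_j>) where u_j is the displayed integer vector. Then <v, e_j> = <v, u_j> / sqrt(<u_j, u_j>), so |<v, e_j>|^2 = <v, u_j>^2 / <u_j, u_j>.
Coefficients: <v, e_1> = -2/sqrt(10), <v, e_2> = 14/sqrt(410), <v, e_3> = 120/sqrt(5453).
Square and sum: Σ |<v, e_j>|^2 = 468/133.
Compute ||v||^2 = v·v = 9.
Deficit = 9 − 468/133 = 729/133 ≥ 0, confirming Bessel's inequality. (The deficit equals ||v − Σ <v,e_j> e_j||^2, the squared distance from v to span{e_j}.)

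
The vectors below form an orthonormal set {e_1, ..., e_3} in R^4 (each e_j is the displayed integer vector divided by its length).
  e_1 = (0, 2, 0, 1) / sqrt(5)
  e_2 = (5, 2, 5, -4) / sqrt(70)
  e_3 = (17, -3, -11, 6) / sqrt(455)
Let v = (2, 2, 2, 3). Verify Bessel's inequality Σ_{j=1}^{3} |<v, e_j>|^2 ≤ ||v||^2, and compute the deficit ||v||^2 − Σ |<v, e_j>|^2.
Σ |<v, e_j>|^2 = 853/65; ||v||^2 = 21; deficit = 512/65

Write each e_j = u_j / sqrt(<u_j, u_j>) where u_j is the displayed integer vector. Then <v, e_j> = <v, u_j> / sqrt(<u_j, u_j>), so |<v, e_j>|^2 = <v, u_j>^2 / <u_j, u_j>.
Coefficients: <v, e_1> = 7/sqrt(5), <v, e_2> = 12/sqrt(70), <v, e_3> = 24/sqrt(455).
Square and sum: Σ |<v, e_j>|^2 = 853/65.
Compute ||v||^2 = v·v = 21.
Deficit = 21 − 853/65 = 512/65 ≥ 0, confirming Bessel's inequality. (The deficit equals ||v − Σ <v,e_j> e_j||^2, the squared distance from v to span{e_j}.)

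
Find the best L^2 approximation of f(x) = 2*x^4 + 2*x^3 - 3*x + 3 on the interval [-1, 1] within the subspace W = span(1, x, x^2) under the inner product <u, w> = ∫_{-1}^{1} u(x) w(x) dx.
g(x) = 12*x^2/7 - 9*x/5 + 99/35

The best approximation g ∈ W is the orthogonal projection of f onto W. Writing g = a_0 + a_1 x + a_2 x^2, the coefficients solve the normal equations G · a = b where
  G_{ij} = <φ_i, φ_j> and b_i = <f, φ_i>, with φ_0 = 1, φ_1 = x, φ_2 = x^2.
G =
  [2, 0, 2/3]
  [0, 2/3, 0]
  [2/3, 0, 2/5],
b = (34/5, -6/5, 18/7).
Solving gives a_0 = 99/35, a_1 = -9/5, a_2 = 12/7, so
  g(x) = 12*x^2/7 - 9*x/5 + 99/35.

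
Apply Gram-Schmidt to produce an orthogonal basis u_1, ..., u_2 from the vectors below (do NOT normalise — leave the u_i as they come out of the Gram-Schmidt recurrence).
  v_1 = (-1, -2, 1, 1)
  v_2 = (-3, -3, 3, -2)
Orthogonal basis:
  u_1 = (-1, -2, 1, 1)
  u_2 = (-11/7, -1/7, 11/7, -24/7)

Apply the Gram-Schmidt recurrence
  u_1 = v_1
  u_i = v_i − Σ_{j<i} ((v_i · u_j) / (u_j · u_j)) · u_j.

Step by step this gives:
  u_1 = (-1, -2, 1, 1)
  u_2 = (-11/7, -1/7, 11/7, -24/7)

Orthogonality check:
  u_2 · u_1 = 0 (should be 0)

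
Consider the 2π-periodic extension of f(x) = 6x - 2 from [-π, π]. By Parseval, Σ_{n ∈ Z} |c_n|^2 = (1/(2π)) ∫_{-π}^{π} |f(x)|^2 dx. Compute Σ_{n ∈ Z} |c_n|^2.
Σ |c_n|^2 = 12π^2 + 4

Expand and integrate term by term over [-π, π]:
  ∫ (6x)^2 dx = 36·(2π^3/3); ∫ 2·6·(-2)·x dx = 0 (odd integrand); ∫ (-2)^2 dx = 4·2π.
So (1/(2π)) ∫_{-π}^{π} (6x - 2)^2 dx = 36π^2/3 + 4 = 12π^2 + 4.
Parseval ⇒ Σ |c_n|^2 = 12π^2 + 4.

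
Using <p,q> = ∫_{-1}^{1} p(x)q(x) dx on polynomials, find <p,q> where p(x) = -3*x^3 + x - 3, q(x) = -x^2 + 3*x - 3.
<p,q> = 92/5

Expand the product: p(x)·q(x) = 3*x^5 - 9*x^4 + 8*x^3 + 6*x^2 - 12*x + 9.
∫_{-1}^{1} of each monomial x^k gives [2/(k+1) if k even, 0 if k odd]. Integrating term-by-term (or equivalently evaluating the antiderivative F(x) = x^6/2 - 9*x^5/5 + 2*x^4 + 2*x^3 - 6*x^2 + 9*x at the endpoints):
  F(1) − F(−1) = 57/10 − (-127/10) = 92/5.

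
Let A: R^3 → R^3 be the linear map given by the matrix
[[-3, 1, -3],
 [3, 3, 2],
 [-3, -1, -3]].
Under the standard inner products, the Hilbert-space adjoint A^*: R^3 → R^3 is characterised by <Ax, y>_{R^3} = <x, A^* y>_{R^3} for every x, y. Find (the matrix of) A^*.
A^* = A^T =
[[-3, 3, -3],
 [1, 3, -1],
 [-3, 2, -3]]

For real matrices with standard dot products, the defining identity <Ax, y> = <x, A^* y> gives (Ax)^T y = x^T (A^*) y, i.e. x^T A^T y = x^T (A^*) y. Since this holds for all x, y, we must have A^* = A^T. Therefore
A^* =
[[-3, 3, -3],
 [1, 3, -1],
 [-3, 2, -3]].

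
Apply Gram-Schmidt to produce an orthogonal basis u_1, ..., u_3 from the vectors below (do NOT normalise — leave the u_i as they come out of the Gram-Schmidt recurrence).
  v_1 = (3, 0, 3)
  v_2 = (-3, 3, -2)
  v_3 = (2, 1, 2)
Orthogonal basis:
  u_1 = (3, 0, 3)
  u_2 = (-1/2, 3, 1/2)
  u_3 = (3/19, 1/19, -3/19)

Apply the Gram-Schmidt recurrence
  u_1 = v_1
  u_i = v_i − Σ_{j<i} ((v_i · u_j) / (u_j · u_j)) · u_j.

Step by step this gives:
  u_1 = (3, 0, 3)
  u_2 = (-1/2, 3, 1/2)
  u_3 = (3/19, 1/19, -3/19)

Orthogonality check:
  u_2 · u_1 = 0 (should be 0)
  u_3 · u_1 = 0 (should be 0)
  u_3 · u_2 = 0 (should be 0)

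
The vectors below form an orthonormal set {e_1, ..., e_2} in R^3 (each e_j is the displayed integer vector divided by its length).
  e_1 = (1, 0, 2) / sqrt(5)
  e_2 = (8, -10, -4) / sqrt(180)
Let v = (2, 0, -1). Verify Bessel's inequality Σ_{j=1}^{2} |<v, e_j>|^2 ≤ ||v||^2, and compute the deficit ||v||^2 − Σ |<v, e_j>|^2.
Σ |<v, e_j>|^2 = 20/9; ||v||^2 = 5; deficit = 25/9

Write each e_j = u_j / sqrt(<u_j, u_j>) where u_j is the displayed integer vector. Then <v, e_j> = <v, u_j> / sqrt(<u_j, u_j>), so |<v, e_j>|^2 = <v, u_j>^2 / <u_j, u_j>.
Coefficients: <v, e_1> = 0/sqrt(5), <v, e_2> = 20/sqrt(180).
Square and sum: Σ |<v, e_j>|^2 = 20/9.
Compute ||v||^2 = v·v = 5.
Deficit = 5 − 20/9 = 25/9 ≥ 0, confirming Bessel's inequality. (The deficit equals ||v − Σ <v,e_j> e_j||^2, the squared distance from v to span{e_j}.)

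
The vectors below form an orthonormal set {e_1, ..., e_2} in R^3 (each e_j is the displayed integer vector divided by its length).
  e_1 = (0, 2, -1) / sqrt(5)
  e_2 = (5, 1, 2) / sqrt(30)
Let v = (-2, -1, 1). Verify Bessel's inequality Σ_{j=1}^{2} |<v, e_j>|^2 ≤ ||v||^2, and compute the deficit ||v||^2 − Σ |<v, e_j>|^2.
Σ |<v, e_j>|^2 = 9/2; ||v||^2 = 6; deficit = 3/2

Write each e_j = u_j / sqrt(<u_j, u_j>) where u_j is the displayed integer vector. Then <v, e_j> = <v, u_j> / sqrt(<u_j, u_j>), so |<v, e_j>|^2 = <v, u_j>^2 / <u_j, u_j>.
Coefficients: <v, e_1> = -3/sqrt(5), <v, e_2> = -9/sqrt(30).
Square and sum: Σ |<v, e_j>|^2 = 9/2.
Compute ||v||^2 = v·v = 6.
Deficit = 6 − 9/2 = 3/2 ≥ 0, confirming Bessel's inequality. (The deficit equals ||v − Σ <v,e_j> e_j||^2, the squared distance from v to span{e_j}.)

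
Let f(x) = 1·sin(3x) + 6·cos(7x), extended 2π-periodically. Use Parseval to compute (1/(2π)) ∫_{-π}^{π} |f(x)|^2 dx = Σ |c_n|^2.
Σ |c_n|^2 = 37/2

Expand |f|^2 and use orthogonality of {sin(nx), cos(mx)} on [-π, π]:
  ∫_{-π}^{π} sin(nx)^2 dx = π, ∫ cos(mx)^2 dx = π, and cross terms integrate to 0.
So ∫_{-π}^{π} f(x)^2 dx = 1^2 · π + 6^2 · π = (1 + 36)π.
Divide by 2π: (1 + 36)/2 = 37/2.
By Parseval, this equals Σ |c_n|^2.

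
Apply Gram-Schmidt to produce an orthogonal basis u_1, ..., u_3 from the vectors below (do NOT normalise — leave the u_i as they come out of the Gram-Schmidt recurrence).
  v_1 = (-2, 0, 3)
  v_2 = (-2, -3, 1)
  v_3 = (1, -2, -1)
Orthogonal basis:
  u_1 = (-2, 0, 3)
  u_2 = (-12/13, -3, -8/13)
  u_3 = (99/133, -44/133, 66/133)

Apply the Gram-Schmidt recurrence
  u_1 = v_1
  u_i = v_i − Σ_{j<i} ((v_i · u_j) / (u_j · u_j)) · u_j.

Step by step this gives:
  u_1 = (-2, 0, 3)
  u_2 = (-12/13, -3, -8/13)
  u_3 = (99/133, -44/133, 66/133)

Orthogonality check:
  u_2 · u_1 = 0 (should be 0)
  u_3 · u_1 = 0 (should be 0)
  u_3 · u_2 = 0 (should be 0)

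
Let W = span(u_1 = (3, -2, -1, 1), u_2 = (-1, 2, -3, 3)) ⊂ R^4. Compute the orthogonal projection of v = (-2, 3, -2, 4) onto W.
proj_W(v) = (-90/43, 124/43, -130/43, 130/43)

Set up U = [u_1 | ... | u_2] ∈ R^(4×2). The projector onto W = col(U) is P = U (U^T U)^(-1) U^T.
Compute U^T U =
  [15, -1]
  [-1, 23],
and U^T v = (-6, 26).
Solve U^T U · c = U^T v for the coefficients: c = (-14/43, 48/43). The projection is proj_W(v) = U c.
Check: (v - proj_W(v)) · u_1 = 0  (should be 0).
Check: (v - proj_W(v)) · u_2 = 0  (should be 0).
Result: proj_W(v) = (-90/43, 124/43, -130/43, 130/43).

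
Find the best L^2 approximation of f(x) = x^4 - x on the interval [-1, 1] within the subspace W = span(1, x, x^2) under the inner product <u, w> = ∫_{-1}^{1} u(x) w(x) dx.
g(x) = 6*x^2/7 - x - 3/35

The best approximation g ∈ W is the orthogonal projection of f onto W. Writing g = a_0 + a_1 x + a_2 x^2, the coefficients solve the normal equations G · a = b where
  G_{ij} = <φ_i, φ_j> and b_i = <f, φ_i>, with φ_0 = 1, φ_1 = x, φ_2 = x^2.
G =
  [2, 0, 2/3]
  [0, 2/3, 0]
  [2/3, 0, 2/5],
b = (2/5, -2/3, 2/7).
Solving gives a_0 = -3/35, a_1 = -1, a_2 = 6/7, so
  g(x) = 6*x^2/7 - x - 3/35.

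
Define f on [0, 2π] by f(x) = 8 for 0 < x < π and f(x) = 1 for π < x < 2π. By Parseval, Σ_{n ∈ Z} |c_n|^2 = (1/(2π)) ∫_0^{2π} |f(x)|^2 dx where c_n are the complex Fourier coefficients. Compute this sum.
Σ |c_n|^2 = 65/2

Parseval equates the L^2 energy of f (normalised by 1/(2π)) with the ℓ^2 sum of its Fourier coefficients: (1/(2π)) ∫_0^{2π} |f|^2 = Σ |c_n|^2.
Compute the left side: (1/(2π)) [∫_0^π 8^2 dx + ∫_π^{2π} 1^2 dx] = (1/(2π)) · (64π + 1π) = (64 + 1)/2 = 65/2.
So Σ_{n ∈ Z} |c_n|^2 = 65/2.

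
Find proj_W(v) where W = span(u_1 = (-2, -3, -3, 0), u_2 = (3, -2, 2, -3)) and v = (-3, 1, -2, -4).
proj_W(v) = (-117/134, -78/67, -84/67, 9/134)

Set up U = [u_1 | ... | u_2] ∈ R^(4×2). The projector onto W = col(U) is P = U (U^T U)^(-1) U^T.
Compute U^T U =
  [22, -6]
  [-6, 26],
and U^T v = (9, -3).
Solve U^T U · c = U^T v for the coefficients: c = (27/67, -3/134). The projection is proj_W(v) = U c.
Check: (v - proj_W(v)) · u_1 = 0  (should be 0).
Check: (v - proj_W(v)) · u_2 = 0  (should be 0).
Result: proj_W(v) = (-117/134, -78/67, -84/67, 9/134).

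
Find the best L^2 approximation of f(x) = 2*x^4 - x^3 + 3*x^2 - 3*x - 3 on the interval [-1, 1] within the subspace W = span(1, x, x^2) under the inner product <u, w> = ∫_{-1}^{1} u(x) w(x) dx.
g(x) = 33*x^2/7 - 18*x/5 - 111/35

The best approximation g ∈ W is the orthogonal projection of f onto W. Writing g = a_0 + a_1 x + a_2 x^2, the coefficients solve the normal equations G · a = b where
  G_{ij} = <φ_i, φ_j> and b_i = <f, φ_i>, with φ_0 = 1, φ_1 = x, φ_2 = x^2.
G =
  [2, 0, 2/3]
  [0, 2/3, 0]
  [2/3, 0, 2/5],
b = (-16/5, -12/5, -8/35).
Solving gives a_0 = -111/35, a_1 = -18/5, a_2 = 33/7, so
  g(x) = 33*x^2/7 - 18*x/5 - 111/35.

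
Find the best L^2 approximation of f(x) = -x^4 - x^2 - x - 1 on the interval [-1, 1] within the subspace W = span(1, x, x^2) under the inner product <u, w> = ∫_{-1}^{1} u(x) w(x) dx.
g(x) = -13*x^2/7 - x - 32/35

The best approximation g ∈ W is the orthogonal projection of f onto W. Writing g = a_0 + a_1 x + a_2 x^2, the coefficients solve the normal equations G · a = b where
  G_{ij} = <φ_i, φ_j> and b_i = <f, φ_i>, with φ_0 = 1, φ_1 = x, φ_2 = x^2.
G =
  [2, 0, 2/3]
  [0, 2/3, 0]
  [2/3, 0, 2/5],
b = (-46/15, -2/3, -142/105).
Solving gives a_0 = -32/35, a_1 = -1, a_2 = -13/7, so
  g(x) = -13*x^2/7 - x - 32/35.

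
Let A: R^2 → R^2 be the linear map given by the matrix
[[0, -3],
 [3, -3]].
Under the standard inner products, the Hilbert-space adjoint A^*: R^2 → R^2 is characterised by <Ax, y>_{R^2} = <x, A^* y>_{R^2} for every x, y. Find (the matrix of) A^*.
A^* = A^T =
[[0, 3],
 [-3, -3]]

For real matrices with standard dot products, the defining identity <Ax, y> = <x, A^* y> gives (Ax)^T y = x^T (A^*) y, i.e. x^T A^T y = x^T (A^*) y. Since this holds for all x, y, we must have A^* = A^T. Therefore
A^* =
[[0, 3],
 [-3, -3]].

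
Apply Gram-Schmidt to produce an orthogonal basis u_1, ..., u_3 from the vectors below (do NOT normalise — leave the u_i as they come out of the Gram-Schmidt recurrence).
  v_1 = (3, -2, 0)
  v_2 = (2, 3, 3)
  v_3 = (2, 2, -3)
Orthogonal basis:
  u_1 = (3, -2, 0)
  u_2 = (2, 3, 3)
  u_3 = (207/143, 621/286, -69/22)

Apply the Gram-Schmidt recurrence
  u_1 = v_1
  u_i = v_i − Σ_{j<i} ((v_i · u_j) / (u_j · u_j)) · u_j.

Step by step this gives:
  u_1 = (3, -2, 0)
  u_2 = (2, 3, 3)
  u_3 = (207/143, 621/286, -69/22)

Orthogonality check:
  u_2 · u_1 = 0 (should be 0)
  u_3 · u_1 = 0 (should be 0)
  u_3 · u_2 = 0 (should be 0)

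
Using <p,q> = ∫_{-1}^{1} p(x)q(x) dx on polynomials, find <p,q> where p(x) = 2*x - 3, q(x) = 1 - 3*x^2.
<p,q> = 0

Expand the product: p(x)·q(x) = -6*x^3 + 9*x^2 + 2*x - 3.
∫_{-1}^{1} of each monomial x^k gives [2/(k+1) if k even, 0 if k odd]. Integrating term-by-term (or equivalently evaluating the antiderivative F(x) = -3*x^4/2 + 3*x^3 + x^2 - 3*x at the endpoints):
  F(1) − F(−1) = -1/2 − (-1/2) = 0.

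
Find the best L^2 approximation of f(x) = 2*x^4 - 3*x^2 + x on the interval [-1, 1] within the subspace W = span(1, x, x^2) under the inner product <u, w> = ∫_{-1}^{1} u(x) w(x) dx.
g(x) = -9*x^2/7 + x - 6/35

The best approximation g ∈ W is the orthogonal projection of f onto W. Writing g = a_0 + a_1 x + a_2 x^2, the coefficients solve the normal equations G · a = b where
  G_{ij} = <φ_i, φ_j> and b_i = <f, φ_i>, with φ_0 = 1, φ_1 = x, φ_2 = x^2.
G =
  [2, 0, 2/3]
  [0, 2/3, 0]
  [2/3, 0, 2/5],
b = (-6/5, 2/3, -22/35).
Solving gives a_0 = -6/35, a_1 = 1, a_2 = -9/7, so
  g(x) = -9*x^2/7 + x - 6/35.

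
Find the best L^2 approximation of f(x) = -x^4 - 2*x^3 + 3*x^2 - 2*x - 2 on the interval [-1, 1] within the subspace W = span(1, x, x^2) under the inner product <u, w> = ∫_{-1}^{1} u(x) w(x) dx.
g(x) = 15*x^2/7 - 16*x/5 - 67/35

The best approximation g ∈ W is the orthogonal projection of f onto W. Writing g = a_0 + a_1 x + a_2 x^2, the coefficients solve the normal equations G · a = b where
  G_{ij} = <φ_i, φ_j> and b_i = <f, φ_i>, with φ_0 = 1, φ_1 = x, φ_2 = x^2.
G =
  [2, 0, 2/3]
  [0, 2/3, 0]
  [2/3, 0, 2/5],
b = (-12/5, -32/15, -44/105).
Solving gives a_0 = -67/35, a_1 = -16/5, a_2 = 15/7, so
  g(x) = 15*x^2/7 - 16*x/5 - 67/35.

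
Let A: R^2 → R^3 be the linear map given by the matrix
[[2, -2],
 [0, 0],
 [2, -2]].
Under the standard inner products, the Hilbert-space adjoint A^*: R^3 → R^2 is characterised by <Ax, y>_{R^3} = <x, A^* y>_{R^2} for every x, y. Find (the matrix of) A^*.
A^* = A^T =
[[2, 0, 2],
 [-2, 0, -2]]

For real matrices with standard dot products, the defining identity <Ax, y> = <x, A^* y> gives (Ax)^T y = x^T (A^*) y, i.e. x^T A^T y = x^T (A^*) y. Since this holds for all x, y, we must have A^* = A^T. Therefore
A^* =
[[2, 0, 2],
 [-2, 0, -2]].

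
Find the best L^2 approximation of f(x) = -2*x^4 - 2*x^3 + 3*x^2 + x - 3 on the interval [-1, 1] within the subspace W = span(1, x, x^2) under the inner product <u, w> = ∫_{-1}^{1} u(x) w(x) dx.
g(x) = 9*x^2/7 - x/5 - 99/35

The best approximation g ∈ W is the orthogonal projection of f onto W. Writing g = a_0 + a_1 x + a_2 x^2, the coefficients solve the normal equations G · a = b where
  G_{ij} = <φ_i, φ_j> and b_i = <f, φ_i>, with φ_0 = 1, φ_1 = x, φ_2 = x^2.
G =
  [2, 0, 2/3]
  [0, 2/3, 0]
  [2/3, 0, 2/5],
b = (-24/5, -2/15, -48/35).
Solving gives a_0 = -99/35, a_1 = -1/5, a_2 = 9/7, so
  g(x) = 9*x^2/7 - x/5 - 99/35.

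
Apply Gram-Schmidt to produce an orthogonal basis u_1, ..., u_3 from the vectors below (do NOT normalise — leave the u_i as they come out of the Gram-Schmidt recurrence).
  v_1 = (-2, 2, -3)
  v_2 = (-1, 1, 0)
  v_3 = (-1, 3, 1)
Orthogonal basis:
  u_1 = (-2, 2, -3)
  u_2 = (-9/17, 9/17, 12/17)
  u_3 = (1, 1, 0)

Apply the Gram-Schmidt recurrence
  u_1 = v_1
  u_i = v_i − Σ_{j<i} ((v_i · u_j) / (u_j · u_j)) · u_j.

Step by step this gives:
  u_1 = (-2, 2, -3)
  u_2 = (-9/17, 9/17, 12/17)
  u_3 = (1, 1, 0)

Orthogonality check:
  u_2 · u_1 = 0 (should be 0)
  u_3 · u_1 = 0 (should be 0)
  u_3 · u_2 = 0 (should be 0)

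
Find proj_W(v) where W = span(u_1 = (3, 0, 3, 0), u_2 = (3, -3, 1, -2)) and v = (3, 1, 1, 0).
proj_W(v) = (29/15, 1/5, 31/15, 2/15)

Set up U = [u_1 | ... | u_2] ∈ R^(4×2). The projector onto W = col(U) is P = U (U^T U)^(-1) U^T.
Compute U^T U =
  [18, 12]
  [12, 23],
and U^T v = (12, 7).
Solve U^T U · c = U^T v for the coefficients: c = (32/45, -1/15). The projection is proj_W(v) = U c.
Check: (v - proj_W(v)) · u_1 = 0  (should be 0).
Check: (v - proj_W(v)) · u_2 = 0  (should be 0).
Result: proj_W(v) = (29/15, 1/5, 31/15, 2/15).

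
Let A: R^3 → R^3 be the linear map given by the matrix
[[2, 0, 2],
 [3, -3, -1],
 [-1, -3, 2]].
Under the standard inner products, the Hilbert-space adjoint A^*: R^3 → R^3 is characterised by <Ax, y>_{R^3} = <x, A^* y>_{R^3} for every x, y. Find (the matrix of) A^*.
A^* = A^T =
[[2, 3, -1],
 [0, -3, -3],
 [2, -1, 2]]

For real matrices with standard dot products, the defining identity <Ax, y> = <x, A^* y> gives (Ax)^T y = x^T (A^*) y, i.e. x^T A^T y = x^T (A^*) y. Since this holds for all x, y, we must have A^* = A^T. Therefore
A^* =
[[2, 3, -1],
 [0, -3, -3],
 [2, -1, 2]].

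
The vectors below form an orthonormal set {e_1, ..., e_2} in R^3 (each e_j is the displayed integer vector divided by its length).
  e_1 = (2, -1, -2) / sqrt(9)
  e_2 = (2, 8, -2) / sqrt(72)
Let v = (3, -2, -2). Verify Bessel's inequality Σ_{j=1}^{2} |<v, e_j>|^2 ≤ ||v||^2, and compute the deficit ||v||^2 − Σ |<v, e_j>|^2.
Σ |<v, e_j>|^2 = 33/2; ||v||^2 = 17; deficit = 1/2

Write each e_j = u_j / sqrt(<u_j, u_j>) where u_j is the displayed integer vector. Then <v, e_j> = <v, u_j> / sqrt(<u_j, u_j>), so |<v, e_j>|^2 = <v, u_j>^2 / <u_j, u_j>.
Coefficients: <v, e_1> = 12/sqrt(9), <v, e_2> = -6/sqrt(72).
Square and sum: Σ |<v, e_j>|^2 = 33/2.
Compute ||v||^2 = v·v = 17.
Deficit = 17 − 33/2 = 1/2 ≥ 0, confirming Bessel's inequality. (The deficit equals ||v − Σ <v,e_j> e_j||^2, the squared distance from v to span{e_j}.)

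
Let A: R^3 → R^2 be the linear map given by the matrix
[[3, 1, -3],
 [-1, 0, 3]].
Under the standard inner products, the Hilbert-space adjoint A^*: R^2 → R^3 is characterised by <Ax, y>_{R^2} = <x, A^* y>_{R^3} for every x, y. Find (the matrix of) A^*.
A^* = A^T =
[[3, -1],
 [1, 0],
 [-3, 3]]

For real matrices with standard dot products, the defining identity <Ax, y> = <x, A^* y> gives (Ax)^T y = x^T (A^*) y, i.e. x^T A^T y = x^T (A^*) y. Since this holds for all x, y, we must have A^* = A^T. Therefore
A^* =
[[3, -1],
 [1, 0],
 [-3, 3]].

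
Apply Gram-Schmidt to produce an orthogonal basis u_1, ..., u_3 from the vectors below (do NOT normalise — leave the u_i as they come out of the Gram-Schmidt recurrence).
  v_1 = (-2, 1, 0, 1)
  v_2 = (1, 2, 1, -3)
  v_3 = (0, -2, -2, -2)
Orthogonal basis:
  u_1 = (-2, 1, 0, 1)
  u_2 = (0, 5/2, 1, -5/2)
  u_3 = (-4/3, -26/27, -50/27, -46/27)

Apply the Gram-Schmidt recurrence
  u_1 = v_1
  u_i = v_i − Σ_{j<i} ((v_i · u_j) / (u_j · u_j)) · u_j.

Step by step this gives:
  u_1 = (-2, 1, 0, 1)
  u_2 = (0, 5/2, 1, -5/2)
  u_3 = (-4/3, -26/27, -50/27, -46/27)

Orthogonality check:
  u_2 · u_1 = 0 (should be 0)
  u_3 · u_1 = 0 (should be 0)
  u_3 · u_2 = 0 (should be 0)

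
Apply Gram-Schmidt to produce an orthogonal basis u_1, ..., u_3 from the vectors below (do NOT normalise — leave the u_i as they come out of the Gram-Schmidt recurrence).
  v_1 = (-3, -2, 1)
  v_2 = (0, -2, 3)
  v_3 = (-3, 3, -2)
Orthogonal basis:
  u_1 = (-3, -2, 1)
  u_2 = (3/2, -1, 5/2)
  u_3 = (-108/133, 243/133, 162/133)

Apply the Gram-Schmidt recurrence
  u_1 = v_1
  u_i = v_i − Σ_{j<i} ((v_i · u_j) / (u_j · u_j)) · u_j.

Step by step this gives:
  u_1 = (-3, -2, 1)
  u_2 = (3/2, -1, 5/2)
  u_3 = (-108/133, 243/133, 162/133)

Orthogonality check:
  u_2 · u_1 = 0 (should be 0)
  u_3 · u_1 = 0 (should be 0)
  u_3 · u_2 = 0 (should be 0)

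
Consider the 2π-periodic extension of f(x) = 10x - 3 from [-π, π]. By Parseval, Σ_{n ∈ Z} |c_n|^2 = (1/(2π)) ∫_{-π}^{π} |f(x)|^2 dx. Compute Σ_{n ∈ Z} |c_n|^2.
Σ |c_n|^2 = 100π^2/3 + 9

Expand and integrate term by term over [-π, π]:
  ∫ (10x)^2 dx = 100·(2π^3/3); ∫ 2·10·(-3)·x dx = 0 (odd integrand); ∫ (-3)^2 dx = 9·2π.
So (1/(2π)) ∫_{-π}^{π} (10x - 3)^2 dx = 100π^2/3 + 9 = 100π^2/3 + 9.
Parseval ⇒ Σ |c_n|^2 = 100π^2/3 + 9.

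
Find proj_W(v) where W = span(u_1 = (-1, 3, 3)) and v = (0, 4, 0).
proj_W(v) = (-12/19, 36/19, 36/19)

Set up U = [u_1 | ... | u_1] ∈ R^(3×1). The projector onto W = col(U) is P = U (U^T U)^(-1) U^T.
Compute U^T U =
  [19],
and U^T v = (12).
Solve U^T U · c = U^T v for the coefficients: c = (12/19). The projection is proj_W(v) = U c.
Check: (v - proj_W(v)) · u_1 = 0  (should be 0).
Result: proj_W(v) = (-12/19, 36/19, 36/19).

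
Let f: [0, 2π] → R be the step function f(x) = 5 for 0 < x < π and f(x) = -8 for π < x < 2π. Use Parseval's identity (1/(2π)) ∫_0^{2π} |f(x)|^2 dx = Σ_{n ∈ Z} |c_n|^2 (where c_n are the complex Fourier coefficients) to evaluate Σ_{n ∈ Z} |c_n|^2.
Σ |c_n|^2 = 89/2

Parseval equates the L^2 energy of f (normalised by 1/(2π)) with the ℓ^2 sum of its Fourier coefficients: (1/(2π)) ∫_0^{2π} |f|^2 = Σ |c_n|^2.
Compute the left side: (1/(2π)) [∫_0^π 5^2 dx + ∫_π^{2π} (-8)^2 dx] = (1/(2π)) · (25π + 64π) = (25 + 64)/2 = 89/2.
So Σ_{n ∈ Z} |c_n|^2 = 89/2.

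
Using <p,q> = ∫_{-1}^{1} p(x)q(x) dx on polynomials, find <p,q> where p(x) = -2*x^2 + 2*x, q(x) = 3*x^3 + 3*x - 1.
<p,q> = 116/15

Expand the product: p(x)·q(x) = -6*x^5 + 6*x^4 - 6*x^3 + 8*x^2 - 2*x.
∫_{-1}^{1} of each monomial x^k gives [2/(k+1) if k even, 0 if k odd]. Integrating term-by-term (or equivalently evaluating the antiderivative F(x) = -x^6 + 6*x^5/5 - 3*x^4/2 + 8*x^3/3 - x^2 at the endpoints):
  F(1) − F(−1) = 11/30 − (-221/30) = 116/15.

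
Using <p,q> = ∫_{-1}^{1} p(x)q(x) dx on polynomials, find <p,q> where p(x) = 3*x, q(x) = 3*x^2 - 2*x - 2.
<p,q> = -4

Expand the product: p(x)·q(x) = 9*x^3 - 6*x^2 - 6*x.
∫_{-1}^{1} of each monomial x^k gives [2/(k+1) if k even, 0 if k odd]. Integrating term-by-term (or equivalently evaluating the antiderivative F(x) = 9*x^4/4 - 2*x^3 - 3*x^2 at the endpoints):
  F(1) − F(−1) = -11/4 − (5/4) = -4.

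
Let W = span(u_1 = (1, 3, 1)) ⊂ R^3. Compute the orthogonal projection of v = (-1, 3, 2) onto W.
proj_W(v) = (10/11, 30/11, 10/11)

Set up U = [u_1 | ... | u_1] ∈ R^(3×1). The projector onto W = col(U) is P = U (U^T U)^(-1) U^T.
Compute U^T U =
  [11],
and U^T v = (10).
Solve U^T U · c = U^T v for the coefficients: c = (10/11). The projection is proj_W(v) = U c.
Check: (v - proj_W(v)) · u_1 = 0  (should be 0).
Result: proj_W(v) = (10/11, 30/11, 10/11).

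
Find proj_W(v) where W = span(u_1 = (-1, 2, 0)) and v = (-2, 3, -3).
proj_W(v) = (-8/5, 16/5, 0)

Set up U = [u_1 | ... | u_1] ∈ R^(3×1). The projector onto W = col(U) is P = U (U^T U)^(-1) U^T.
Compute U^T U =
  [5],
and U^T v = (8).
Solve U^T U · c = U^T v for the coefficients: c = (8/5). The projection is proj_W(v) = U c.
Check: (v - proj_W(v)) · u_1 = 0  (should be 0).
Result: proj_W(v) = (-8/5, 16/5, 0).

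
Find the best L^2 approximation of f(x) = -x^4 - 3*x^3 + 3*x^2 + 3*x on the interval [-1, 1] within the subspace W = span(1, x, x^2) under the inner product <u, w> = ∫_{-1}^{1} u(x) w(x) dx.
g(x) = 15*x^2/7 + 6*x/5 + 3/35

The best approximation g ∈ W is the orthogonal projection of f onto W. Writing g = a_0 + a_1 x + a_2 x^2, the coefficients solve the normal equations G · a = b where
  G_{ij} = <φ_i, φ_j> and b_i = <f, φ_i>, with φ_0 = 1, φ_1 = x, φ_2 = x^2.
G =
  [2, 0, 2/3]
  [0, 2/3, 0]
  [2/3, 0, 2/5],
b = (8/5, 4/5, 32/35).
Solving gives a_0 = 3/35, a_1 = 6/5, a_2 = 15/7, so
  g(x) = 15*x^2/7 + 6*x/5 + 3/35.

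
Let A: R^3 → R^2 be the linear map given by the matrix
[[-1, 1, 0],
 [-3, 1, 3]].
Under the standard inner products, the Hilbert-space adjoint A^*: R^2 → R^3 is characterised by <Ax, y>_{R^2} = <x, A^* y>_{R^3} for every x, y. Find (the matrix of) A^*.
A^* = A^T =
[[-1, -3],
 [1, 1],
 [0, 3]]

For real matrices with standard dot products, the defining identity <Ax, y> = <x, A^* y> gives (Ax)^T y = x^T (A^*) y, i.e. x^T A^T y = x^T (A^*) y. Since this holds for all x, y, we must have A^* = A^T. Therefore
A^* =
[[-1, -3],
 [1, 1],
 [0, 3]].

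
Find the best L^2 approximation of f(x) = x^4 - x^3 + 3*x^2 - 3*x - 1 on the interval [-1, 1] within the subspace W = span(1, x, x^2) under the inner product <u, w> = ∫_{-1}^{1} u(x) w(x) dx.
g(x) = 27*x^2/7 - 18*x/5 - 38/35

The best approximation g ∈ W is the orthogonal projection of f onto W. Writing g = a_0 + a_1 x + a_2 x^2, the coefficients solve the normal equations G · a = b where
  G_{ij} = <φ_i, φ_j> and b_i = <f, φ_i>, with φ_0 = 1, φ_1 = x, φ_2 = x^2.
G =
  [2, 0, 2/3]
  [0, 2/3, 0]
  [2/3, 0, 2/5],
b = (2/5, -12/5, 86/105).
Solving gives a_0 = -38/35, a_1 = -18/5, a_2 = 27/7, so
  g(x) = 27*x^2/7 - 18*x/5 - 38/35.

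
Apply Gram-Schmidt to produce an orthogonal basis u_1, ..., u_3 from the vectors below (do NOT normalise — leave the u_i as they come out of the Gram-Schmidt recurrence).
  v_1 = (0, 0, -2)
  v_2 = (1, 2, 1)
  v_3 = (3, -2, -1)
Orthogonal basis:
  u_1 = (0, 0, -2)
  u_2 = (1, 2, 0)
  u_3 = (16/5, -8/5, 0)

Apply the Gram-Schmidt recurrence
  u_1 = v_1
  u_i = v_i − Σ_{j<i} ((v_i · u_j) / (u_j · u_j)) · u_j.

Step by step this gives:
  u_1 = (0, 0, -2)
  u_2 = (1, 2, 0)
  u_3 = (16/5, -8/5, 0)

Orthogonality check:
  u_2 · u_1 = 0 (should be 0)
  u_3 · u_1 = 0 (should be 0)
  u_3 · u_2 = 0 (should be 0)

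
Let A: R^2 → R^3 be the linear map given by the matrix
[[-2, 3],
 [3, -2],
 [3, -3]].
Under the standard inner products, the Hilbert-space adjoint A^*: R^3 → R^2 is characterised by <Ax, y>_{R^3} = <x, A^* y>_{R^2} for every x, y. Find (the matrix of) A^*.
A^* = A^T =
[[-2, 3, 3],
 [3, -2, -3]]

For real matrices with standard dot products, the defining identity <Ax, y> = <x, A^* y> gives (Ax)^T y = x^T (A^*) y, i.e. x^T A^T y = x^T (A^*) y. Since this holds for all x, y, we must have A^* = A^T. Therefore
A^* =
[[-2, 3, 3],
 [3, -2, -3]].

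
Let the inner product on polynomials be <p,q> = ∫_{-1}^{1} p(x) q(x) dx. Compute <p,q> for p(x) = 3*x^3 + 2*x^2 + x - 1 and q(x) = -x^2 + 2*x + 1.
<p,q> = 44/15

Expand the product: p(x)·q(x) = -3*x^5 + 4*x^4 + 6*x^3 + 5*x^2 - x - 1.
∫_{-1}^{1} of each monomial x^k gives [2/(k+1) if k even, 0 if k odd]. Integrating term-by-term (or equivalently evaluating the antiderivative F(x) = -x^6/2 + 4*x^5/5 + 3*x^4/2 + 5*x^3/3 - x^2/2 - x at the endpoints):
  F(1) − F(−1) = 59/30 − (-29/30) = 44/15.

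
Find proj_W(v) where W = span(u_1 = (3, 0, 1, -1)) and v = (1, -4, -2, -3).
proj_W(v) = (12/11, 0, 4/11, -4/11)

Set up U = [u_1 | ... | u_1] ∈ R^(4×1). The projector onto W = col(U) is P = U (U^T U)^(-1) U^T.
Compute U^T U =
  [11],
and U^T v = (4).
Solve U^T U · c = U^T v for the coefficients: c = (4/11). The projection is proj_W(v) = U c.
Check: (v - proj_W(v)) · u_1 = 0  (should be 0).
Result: proj_W(v) = (12/11, 0, 4/11, -4/11).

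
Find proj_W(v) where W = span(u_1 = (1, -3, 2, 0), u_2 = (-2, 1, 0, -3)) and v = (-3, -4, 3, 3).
proj_W(v) = (221/171, -548/171, 350/171, 23/57)

Set up U = [u_1 | ... | u_2] ∈ R^(4×2). The projector onto W = col(U) is P = U (U^T U)^(-1) U^T.
Compute U^T U =
  [14, -5]
  [-5, 14],
and U^T v = (15, -7).
Solve U^T U · c = U^T v for the coefficients: c = (175/171, -23/171). The projection is proj_W(v) = U c.
Check: (v - proj_W(v)) · u_1 = 0  (should be 0).
Check: (v - proj_W(v)) · u_2 = 0  (should be 0).
Result: proj_W(v) = (221/171, -548/171, 350/171, 23/57).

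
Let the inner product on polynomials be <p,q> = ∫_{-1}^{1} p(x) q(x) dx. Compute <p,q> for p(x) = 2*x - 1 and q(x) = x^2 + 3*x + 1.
<p,q> = 4/3

Expand the product: p(x)·q(x) = 2*x^3 + 5*x^2 - x - 1.
∫_{-1}^{1} of each monomial x^k gives [2/(k+1) if k even, 0 if k odd]. Integrating term-by-term (or equivalently evaluating the antiderivative F(x) = x^4/2 + 5*x^3/3 - x^2/2 - x at the endpoints):
  F(1) − F(−1) = 2/3 − (-2/3) = 4/3.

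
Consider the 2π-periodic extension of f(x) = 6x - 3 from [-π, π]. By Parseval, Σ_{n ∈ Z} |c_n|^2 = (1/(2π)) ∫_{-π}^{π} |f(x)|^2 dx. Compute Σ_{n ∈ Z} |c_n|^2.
Σ |c_n|^2 = 12π^2 + 9

Expand and integrate term by term over [-π, π]:
  ∫ (6x)^2 dx = 36·(2π^3/3); ∫ 2·6·(-3)·x dx = 0 (odd integrand); ∫ (-3)^2 dx = 9·2π.
So (1/(2π)) ∫_{-π}^{π} (6x - 3)^2 dx = 36π^2/3 + 9 = 12π^2 + 9.
Parseval ⇒ Σ |c_n|^2 = 12π^2 + 9.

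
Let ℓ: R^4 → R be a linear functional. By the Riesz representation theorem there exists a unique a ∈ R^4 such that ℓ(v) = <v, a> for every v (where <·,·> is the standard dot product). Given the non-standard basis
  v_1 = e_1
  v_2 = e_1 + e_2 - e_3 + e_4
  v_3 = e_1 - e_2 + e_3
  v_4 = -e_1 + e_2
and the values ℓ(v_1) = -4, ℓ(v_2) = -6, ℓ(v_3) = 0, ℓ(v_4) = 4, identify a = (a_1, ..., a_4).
a = (-4, 0, 4, 2)

Write a = (a_1, ..., a_4) in the standard basis. For each basis vector v_i, ℓ(v_i) = <v_i, a> is a linear equation in the a_j's. Collect the n equations into a matrix system V a = ℓ, where row i of V is v_i (expressed in the standard basis). Since V is invertible (lower-triangular with 1s on the diagonal, up to permutation), solve by back-substitution:
  V =
[[1, 0, 0, 0],
 [1, 1, -1, 1],
 [1, -1, 1, 0],
 [-1, 1, 0, 0]]
  V a = (-4, -6, 0, 4)
Solving gives a = (-4, 0, 4, 2).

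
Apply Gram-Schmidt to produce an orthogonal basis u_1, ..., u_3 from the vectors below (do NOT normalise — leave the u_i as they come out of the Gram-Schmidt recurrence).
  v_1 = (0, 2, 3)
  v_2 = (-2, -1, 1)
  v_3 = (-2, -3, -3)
Orthogonal basis:
  u_1 = (0, 2, 3)
  u_2 = (-2, -15/13, 10/13)
  u_3 = (-20/77, 24/77, -16/77)

Apply the Gram-Schmidt recurrence
  u_1 = v_1
  u_i = v_i − Σ_{j<i} ((v_i · u_j) / (u_j · u_j)) · u_j.

Step by step this gives:
  u_1 = (0, 2, 3)
  u_2 = (-2, -15/13, 10/13)
  u_3 = (-20/77, 24/77, -16/77)

Orthogonality check:
  u_2 · u_1 = 0 (should be 0)
  u_3 · u_1 = 0 (should be 0)
  u_3 · u_2 = 0 (should be 0)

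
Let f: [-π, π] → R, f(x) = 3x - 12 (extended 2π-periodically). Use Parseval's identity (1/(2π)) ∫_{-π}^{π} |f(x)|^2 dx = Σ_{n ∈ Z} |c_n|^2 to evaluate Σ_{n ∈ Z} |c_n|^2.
Σ |c_n|^2 = 3π^2 + 144

Expand and integrate term by term over [-π, π]:
  ∫ (3x)^2 dx = 9·(2π^3/3); ∫ 2·3·(-12)·x dx = 0 (odd integrand); ∫ (-12)^2 dx = 144·2π.
So (1/(2π)) ∫_{-π}^{π} (3x - 12)^2 dx = 9π^2/3 + 144 = 3π^2 + 144.
Parseval ⇒ Σ |c_n|^2 = 3π^2 + 144.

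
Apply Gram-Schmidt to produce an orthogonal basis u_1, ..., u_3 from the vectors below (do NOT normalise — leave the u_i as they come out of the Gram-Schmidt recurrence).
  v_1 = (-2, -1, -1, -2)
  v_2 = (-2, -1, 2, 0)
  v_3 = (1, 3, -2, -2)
Orthogonal basis:
  u_1 = (-2, -1, -1, -2)
  u_2 = (-7/5, -7/10, 23/10, 3/5)
  u_3 = (-11/27, 62/27, 20/27, -10/9)

Apply the Gram-Schmidt recurrence
  u_1 = v_1
  u_i = v_i − Σ_{j<i} ((v_i · u_j) / (u_j · u_j)) · u_j.

Step by step this gives:
  u_1 = (-2, -1, -1, -2)
  u_2 = (-7/5, -7/10, 23/10, 3/5)
  u_3 = (-11/27, 62/27, 20/27, -10/9)

Orthogonality check:
  u_2 · u_1 = 0 (should be 0)
  u_3 · u_1 = 0 (should be 0)
  u_3 · u_2 = 0 (should be 0)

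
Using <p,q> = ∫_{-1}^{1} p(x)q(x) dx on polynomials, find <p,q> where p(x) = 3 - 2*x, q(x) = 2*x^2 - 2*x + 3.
<p,q> = 74/3

Expand the product: p(x)·q(x) = -4*x^3 + 10*x^2 - 12*x + 9.
∫_{-1}^{1} of each monomial x^k gives [2/(k+1) if k even, 0 if k odd]. Integrating term-by-term (or equivalently evaluating the antiderivative F(x) = -x^4 + 10*x^3/3 - 6*x^2 + 9*x at the endpoints):
  F(1) − F(−1) = 16/3 − (-58/3) = 74/3.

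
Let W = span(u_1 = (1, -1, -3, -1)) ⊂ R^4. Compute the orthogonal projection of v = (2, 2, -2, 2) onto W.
proj_W(v) = (1/3, -1/3, -1, -1/3)

Set up U = [u_1 | ... | u_1] ∈ R^(4×1). The projector onto W = col(U) is P = U (U^T U)^(-1) U^T.
Compute U^T U =
  [12],
and U^T v = (4).
Solve U^T U · c = U^T v for the coefficients: c = (1/3). The projection is proj_W(v) = U c.
Check: (v - proj_W(v)) · u_1 = 0  (should be 0).
Result: proj_W(v) = (1/3, -1/3, -1, -1/3).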